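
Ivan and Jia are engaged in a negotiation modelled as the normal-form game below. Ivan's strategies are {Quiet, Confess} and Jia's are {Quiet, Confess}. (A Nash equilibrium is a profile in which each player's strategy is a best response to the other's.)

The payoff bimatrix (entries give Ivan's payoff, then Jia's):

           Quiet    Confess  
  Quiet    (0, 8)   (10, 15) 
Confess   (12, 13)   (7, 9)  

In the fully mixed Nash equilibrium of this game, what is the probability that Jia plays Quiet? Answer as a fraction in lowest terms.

Let q be the probability that Jia plays Quiet. In a completely mixed equilibrium, Ivan must be indifferent between Quiet and Confess.
Ivan's expected payoff from Quiet is 10(1−q); from Confess it is 12q + 7(1−q).
Setting these equal: −10q + 10 = 5q + 7, so q = 1/5.

1/5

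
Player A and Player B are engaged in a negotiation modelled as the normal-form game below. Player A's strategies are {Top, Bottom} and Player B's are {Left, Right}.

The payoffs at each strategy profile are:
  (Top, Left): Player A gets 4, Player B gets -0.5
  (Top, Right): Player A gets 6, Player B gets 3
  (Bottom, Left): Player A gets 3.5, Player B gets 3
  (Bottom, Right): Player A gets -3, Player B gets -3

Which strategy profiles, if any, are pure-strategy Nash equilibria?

(Top, Left): Player B prefers Right (3 > -0.5) — not an equilibrium.
(Top, Right): Player A gets 6 ≥ -3 from Bottom, and Player B gets 3 ≥ -0.5 from Left — Nash equilibrium.
(Bottom, Left): Player A prefers Top (4 > 3.5) — not an equilibrium.
(Bottom, Right): Player A prefers Top (6 > -3); Player B prefers Left (3 > -3) — not an equilibrium.

(Top, Right)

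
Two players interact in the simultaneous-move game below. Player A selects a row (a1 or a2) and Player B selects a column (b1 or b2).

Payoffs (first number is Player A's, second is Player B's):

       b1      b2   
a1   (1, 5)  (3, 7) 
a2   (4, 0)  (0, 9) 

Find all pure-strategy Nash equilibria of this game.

(a1, b2)

(a1, b1): Player A prefers a2 (4 > 1); Player B prefers b2 (7 > 5) — not an equilibrium.
(a1, b2): Player A gets 3 ≥ 0 from a2, and Player B gets 7 ≥ 5 from b1 — Nash equilibrium.
(a2, b1): Player B prefers b2 (9 > 0) — not an equilibrium.
(a2, b2): Player A prefers a1 (3 > 0) — not an equilibrium.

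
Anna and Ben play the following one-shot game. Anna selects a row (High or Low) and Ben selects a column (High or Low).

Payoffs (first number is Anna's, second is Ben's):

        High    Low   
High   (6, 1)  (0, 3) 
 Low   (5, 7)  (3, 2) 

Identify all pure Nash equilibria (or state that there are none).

(High, High): Ben prefers Low (3 > 1) — not an equilibrium.
(High, Low): Anna prefers Low (3 > 0) — not an equilibrium.
(Low, High): Anna prefers High (6 > 5) — not an equilibrium.
(Low, Low): Ben prefers High (7 > 2) — not an equilibrium.

none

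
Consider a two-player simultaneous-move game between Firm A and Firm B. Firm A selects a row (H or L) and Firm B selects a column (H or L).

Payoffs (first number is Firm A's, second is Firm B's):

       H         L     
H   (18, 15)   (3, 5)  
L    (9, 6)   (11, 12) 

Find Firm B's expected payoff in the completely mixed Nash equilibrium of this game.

First find x, the probability Firm A plays H, from Firm B's indifference between H and L: 15x + 6(1−x) = 5x + 12(1−x), giving x = 3/8.
Since Firm B is indifferent in equilibrium, Firm B's expected payoff equals the payoff from either column against (3/8, 5/8). Using H: 15(3/8) + 6(5/8) = 75/8.

75/8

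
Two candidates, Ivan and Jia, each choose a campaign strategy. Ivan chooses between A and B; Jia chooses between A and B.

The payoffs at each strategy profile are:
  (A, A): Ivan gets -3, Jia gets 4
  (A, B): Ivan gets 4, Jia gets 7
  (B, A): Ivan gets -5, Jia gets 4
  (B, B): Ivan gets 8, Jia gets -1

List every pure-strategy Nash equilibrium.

(A, A): Jia prefers B (7 > 4) — not an equilibrium.
(A, B): Ivan prefers B (8 > 4) — not an equilibrium.
(B, A): Ivan prefers A (-3 > -5) — not an equilibrium.
(B, B): Jia prefers A (4 > -1) — not an equilibrium.

none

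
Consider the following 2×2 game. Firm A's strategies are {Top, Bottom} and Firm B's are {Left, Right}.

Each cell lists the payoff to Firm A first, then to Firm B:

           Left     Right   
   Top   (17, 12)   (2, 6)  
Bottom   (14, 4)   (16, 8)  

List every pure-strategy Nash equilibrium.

(Top, Left): Firm A gets 17 ≥ 14 from Bottom, and Firm B gets 12 ≥ 6 from Right — Nash equilibrium.
(Top, Right): Firm A prefers Bottom (16 > 2); Firm B prefers Left (12 > 6) — not an equilibrium.
(Bottom, Left): Firm A prefers Top (17 > 14); Firm B prefers Right (8 > 4) — not an equilibrium.
(Bottom, Right): Firm A gets 16 ≥ 2 from Top, and Firm B gets 8 ≥ 4 from Left — Nash equilibrium.

(Top, Left) and (Bottom, Right)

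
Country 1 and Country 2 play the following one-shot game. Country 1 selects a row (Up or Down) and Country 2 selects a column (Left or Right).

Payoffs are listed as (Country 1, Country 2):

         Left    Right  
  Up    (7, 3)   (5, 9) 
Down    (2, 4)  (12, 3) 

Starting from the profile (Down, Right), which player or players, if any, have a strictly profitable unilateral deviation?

Country 1 at (Down, Right) earns 12; deviating to Up yields 5 — not better.
Country 2 earns 3; deviating to Left yields 4 — a strict improvement.
Only Country 2 has a strictly profitable deviation.

Country 2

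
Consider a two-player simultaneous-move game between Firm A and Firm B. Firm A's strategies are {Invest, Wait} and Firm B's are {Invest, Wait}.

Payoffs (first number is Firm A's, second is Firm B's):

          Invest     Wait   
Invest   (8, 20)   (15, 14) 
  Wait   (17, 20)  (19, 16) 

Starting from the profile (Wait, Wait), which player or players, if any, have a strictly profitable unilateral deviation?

Firm B

Firm A at (Wait, Wait) earns 19; deviating to Invest yields 15 — not better.
Firm B earns 16; deviating to Invest yields 20 — a strict improvement.
Only Firm B has a strictly profitable deviation.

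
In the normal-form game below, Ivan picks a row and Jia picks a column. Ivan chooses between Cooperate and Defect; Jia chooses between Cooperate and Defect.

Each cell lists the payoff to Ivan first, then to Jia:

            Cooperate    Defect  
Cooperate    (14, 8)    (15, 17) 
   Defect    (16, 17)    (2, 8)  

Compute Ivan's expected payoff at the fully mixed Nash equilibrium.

212/15

First find q, the probability Jia plays Cooperate, from Ivan's indifference between Cooperate and Defect: 14q + 15(1−q) = 16q + 2(1−q), giving q = 13/15.
Since Ivan is indifferent in equilibrium, Ivan's expected payoff equals the payoff from either row against (13/15, 2/15). Using Cooperate: 14(13/15) + 15(2/15) = 212/15.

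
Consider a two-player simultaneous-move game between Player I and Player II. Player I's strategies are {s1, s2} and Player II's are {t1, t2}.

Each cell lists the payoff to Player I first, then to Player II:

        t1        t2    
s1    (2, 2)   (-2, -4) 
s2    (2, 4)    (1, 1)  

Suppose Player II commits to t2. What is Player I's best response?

s2

Against t2, Player I earns -2 from s1 and 1 from s2.
So s2 is the best response.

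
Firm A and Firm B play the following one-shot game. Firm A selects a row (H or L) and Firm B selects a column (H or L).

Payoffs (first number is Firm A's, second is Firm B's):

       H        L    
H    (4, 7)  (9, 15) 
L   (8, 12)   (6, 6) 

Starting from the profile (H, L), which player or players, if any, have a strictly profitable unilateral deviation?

Neither

Firm A at (H, L) earns 9; deviating to L yields 6 — not better.
Firm B earns 15; deviating to H yields 7 — not better.
Neither player can strictly improve; the profile is a Nash equilibrium.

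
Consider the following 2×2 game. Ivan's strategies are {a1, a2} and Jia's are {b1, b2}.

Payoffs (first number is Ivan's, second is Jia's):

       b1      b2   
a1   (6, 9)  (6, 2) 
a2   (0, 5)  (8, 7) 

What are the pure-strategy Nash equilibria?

(a1, b1): Ivan gets 6 ≥ 0 from a2, and Jia gets 9 ≥ 2 from b2 — Nash equilibrium.
(a1, b2): Ivan prefers a2 (8 > 6); Jia prefers b1 (9 > 2) — not an equilibrium.
(a2, b1): Ivan prefers a1 (6 > 0); Jia prefers b2 (7 > 5) — not an equilibrium.
(a2, b2): Ivan gets 8 ≥ 6 from a1, and Jia gets 7 ≥ 5 from b1 — Nash equilibrium.

(a1, b1) and (a2, b2)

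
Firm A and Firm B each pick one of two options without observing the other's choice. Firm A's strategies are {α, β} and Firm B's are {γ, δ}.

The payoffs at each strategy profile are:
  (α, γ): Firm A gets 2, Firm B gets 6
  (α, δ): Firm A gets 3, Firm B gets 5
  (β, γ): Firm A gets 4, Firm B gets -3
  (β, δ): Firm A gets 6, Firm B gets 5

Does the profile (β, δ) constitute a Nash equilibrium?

Yes

At (β, δ), Firm A earns 6; switching to α would give 3, so Firm A has no profitable deviation.
Firm B earns 5; switching to γ would give -3, so Firm B has no profitable deviation.
Neither player can gain by a unilateral deviation, so this profile is a Nash equilibrium.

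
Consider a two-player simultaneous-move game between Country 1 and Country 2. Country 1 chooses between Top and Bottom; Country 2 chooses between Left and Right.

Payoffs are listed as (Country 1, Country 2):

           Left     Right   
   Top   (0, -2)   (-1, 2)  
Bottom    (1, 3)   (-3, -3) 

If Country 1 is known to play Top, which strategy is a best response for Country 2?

Right

Against Top, Country 2 earns -2 from Left and 2 from Right.
So Right is the best response.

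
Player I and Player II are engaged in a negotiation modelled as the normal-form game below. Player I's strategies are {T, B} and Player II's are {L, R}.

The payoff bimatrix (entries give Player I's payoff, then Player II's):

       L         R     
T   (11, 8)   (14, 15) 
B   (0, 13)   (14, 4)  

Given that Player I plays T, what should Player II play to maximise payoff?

R

Against T, Player II earns 8 from L and 15 from R.
So R is the best response.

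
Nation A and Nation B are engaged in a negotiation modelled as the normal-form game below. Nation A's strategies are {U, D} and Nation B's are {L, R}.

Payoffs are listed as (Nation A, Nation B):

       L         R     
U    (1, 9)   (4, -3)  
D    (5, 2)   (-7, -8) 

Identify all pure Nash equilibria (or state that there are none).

(U, L): Nation A prefers D (5 > 1) — not an equilibrium.
(U, R): Nation B prefers L (9 > -3) — not an equilibrium.
(D, L): Nation A gets 5 ≥ 1 from U, and Nation B gets 2 ≥ -8 from R — Nash equilibrium.
(D, R): Nation A prefers U (4 > -7); Nation B prefers L (2 > -8) — not an equilibrium.

(D, L)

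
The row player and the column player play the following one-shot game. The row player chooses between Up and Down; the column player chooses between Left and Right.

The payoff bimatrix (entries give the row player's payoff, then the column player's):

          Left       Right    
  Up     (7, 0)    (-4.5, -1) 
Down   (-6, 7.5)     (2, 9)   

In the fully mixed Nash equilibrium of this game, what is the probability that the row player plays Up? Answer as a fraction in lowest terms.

Let x be the probability that the row player plays Up. In a completely mixed equilibrium, the column player must be indifferent between Left and Right.
The column player's expected payoff from Left is 7.5(1−x); from Right it is −x + 9(1−x).
Setting these equal: −7.5x + 7.5 = −10x + 9, so x = 3/5.

3/5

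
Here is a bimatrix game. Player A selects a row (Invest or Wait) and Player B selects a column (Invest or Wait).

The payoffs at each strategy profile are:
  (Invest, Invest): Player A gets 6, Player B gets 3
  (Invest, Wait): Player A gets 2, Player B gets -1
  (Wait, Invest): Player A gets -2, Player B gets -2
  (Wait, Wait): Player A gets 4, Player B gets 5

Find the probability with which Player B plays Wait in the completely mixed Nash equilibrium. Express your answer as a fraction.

4/5

Let c be the probability that Player B plays Invest. In a completely mixed equilibrium, Player A must be indifferent between Invest and Wait.
Player A's expected payoff from Invest is 6c + 2(1−c); from Wait it is −2c + 4(1−c).
Setting these equal: 4c + 2 = −6c + 4, so c = 1/5.
Therefore Player B plays Wait with probability 1 − 1/5 = 4/5.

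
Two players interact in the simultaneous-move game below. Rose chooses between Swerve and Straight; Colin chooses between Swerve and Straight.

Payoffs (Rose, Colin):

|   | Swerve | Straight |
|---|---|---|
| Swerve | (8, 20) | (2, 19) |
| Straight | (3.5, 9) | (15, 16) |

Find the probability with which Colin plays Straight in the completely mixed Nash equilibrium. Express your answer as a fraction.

Let c be the probability that Colin plays Swerve. In a completely mixed equilibrium, Rose must be indifferent between Swerve and Straight.
Rose's expected payoff from Swerve is 8c + 2(1−c); from Straight it is 3.5c + 15(1−c).
Setting these equal: 6c + 2 = −11.5c + 15, so c = 26/35.
Therefore Colin plays Straight with probability 1 − 26/35 = 9/35.

9/35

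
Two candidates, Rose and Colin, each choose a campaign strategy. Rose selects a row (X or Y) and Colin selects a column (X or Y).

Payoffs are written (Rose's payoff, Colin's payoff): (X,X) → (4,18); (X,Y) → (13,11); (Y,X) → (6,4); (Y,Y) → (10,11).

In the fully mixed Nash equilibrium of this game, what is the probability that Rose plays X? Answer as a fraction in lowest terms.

1/2

Let r be the probability that Rose plays X. In a completely mixed equilibrium, Colin must be indifferent between X and Y.
Colin's expected payoff from X is 18r + 4(1−r); from Y it is 11r + 11(1−r).
Setting these equal: 14r + 4 = 11, so r = 1/2.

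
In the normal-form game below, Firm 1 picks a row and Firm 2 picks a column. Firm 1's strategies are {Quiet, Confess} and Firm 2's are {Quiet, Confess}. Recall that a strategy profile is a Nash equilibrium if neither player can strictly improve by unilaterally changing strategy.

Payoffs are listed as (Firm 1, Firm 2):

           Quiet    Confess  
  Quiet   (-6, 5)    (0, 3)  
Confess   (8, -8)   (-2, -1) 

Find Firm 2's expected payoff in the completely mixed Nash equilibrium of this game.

19/9

First find p, the probability Firm 1 plays Quiet, from Firm 2's indifference between Quiet and Confess: 5p − 8(1−p) = 3p − (1−p), giving p = 7/9.
Since Firm 2 is indifferent in equilibrium, Firm 2's expected payoff equals the payoff from either column against (7/9, 2/9). Using Quiet: 5(7/9) − 8(2/9) = 19/9.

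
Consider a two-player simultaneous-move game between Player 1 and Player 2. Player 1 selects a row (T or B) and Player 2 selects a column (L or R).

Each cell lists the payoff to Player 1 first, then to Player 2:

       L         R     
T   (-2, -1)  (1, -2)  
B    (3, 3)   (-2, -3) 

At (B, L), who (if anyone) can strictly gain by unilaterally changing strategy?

Player 1 at (B, L) earns 3; deviating to T yields -2 — not better.
Player 2 earns 3; deviating to R yields -3 — not better.
Neither player can strictly improve; the profile is a Nash equilibrium.

Neither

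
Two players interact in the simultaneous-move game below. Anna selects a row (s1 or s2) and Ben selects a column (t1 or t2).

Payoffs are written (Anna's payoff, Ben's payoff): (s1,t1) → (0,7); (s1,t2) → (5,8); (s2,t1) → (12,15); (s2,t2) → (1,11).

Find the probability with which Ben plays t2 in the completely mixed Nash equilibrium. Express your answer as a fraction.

Let y be the probability that Ben plays t1. In a completely mixed equilibrium, Anna must be indifferent between s1 and s2.
Anna's expected payoff from s1 is 5(1−y); from s2 it is 12y + (1−y).
Setting these equal: −5y + 5 = 11y + 1, so y = 1/4.
Therefore Ben plays t2 with probability 1 − 1/4 = 3/4.

3/4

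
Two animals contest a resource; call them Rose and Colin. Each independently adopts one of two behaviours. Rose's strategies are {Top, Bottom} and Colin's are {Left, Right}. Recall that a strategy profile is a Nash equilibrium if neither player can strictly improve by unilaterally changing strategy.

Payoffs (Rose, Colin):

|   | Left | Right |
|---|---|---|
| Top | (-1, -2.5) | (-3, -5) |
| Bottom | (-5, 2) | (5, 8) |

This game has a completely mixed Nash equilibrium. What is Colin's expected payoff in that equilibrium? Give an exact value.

First find x, the probability Rose plays Top, from Colin's indifference between Left and Right: −2.5x + 2(1−x) = −5x + 8(1−x), giving x = 12/17.
Since Colin is indifferent in equilibrium, Colin's expected payoff equals the payoff from either column against (12/17, 5/17). Using Left: −2.5(12/17) + 2(5/17) = -20/17.

-20/17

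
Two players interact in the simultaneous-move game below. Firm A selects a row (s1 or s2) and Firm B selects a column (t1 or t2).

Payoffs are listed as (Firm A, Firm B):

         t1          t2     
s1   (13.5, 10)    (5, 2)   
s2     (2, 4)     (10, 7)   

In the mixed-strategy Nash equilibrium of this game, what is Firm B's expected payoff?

62/11

First find p, the probability Firm A plays s1, from Firm B's indifference between t1 and t2: 10p + 4(1−p) = 2p + 7(1−p), giving p = 3/11.
Since Firm B is indifferent in equilibrium, Firm B's expected payoff equals the payoff from either column against (3/11, 8/11). Using t1: 10(3/11) + 4(8/11) = 62/11.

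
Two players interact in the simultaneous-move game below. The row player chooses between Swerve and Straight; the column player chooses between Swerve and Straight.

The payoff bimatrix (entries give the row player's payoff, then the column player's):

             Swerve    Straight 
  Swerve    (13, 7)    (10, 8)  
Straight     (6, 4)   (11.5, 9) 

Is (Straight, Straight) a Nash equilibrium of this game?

Yes

At (Straight, Straight), the row player earns 11.5; switching to Swerve would give 10, so the row player has no profitable deviation.
The column player earns 9; switching to Swerve would give 4, so the column player has no profitable deviation.
Neither player can gain by a unilateral deviation, so this profile is a Nash equilibrium.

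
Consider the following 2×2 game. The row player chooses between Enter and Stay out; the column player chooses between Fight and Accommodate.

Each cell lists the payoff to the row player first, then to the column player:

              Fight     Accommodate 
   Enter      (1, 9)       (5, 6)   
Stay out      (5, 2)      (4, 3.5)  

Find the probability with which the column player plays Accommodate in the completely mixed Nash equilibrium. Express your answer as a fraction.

4/5

Let c be the probability that the column player plays Fight. In a completely mixed equilibrium, the row player must be indifferent between Enter and Stay out.
The row player's expected payoff from Enter is c + 5(1−c); from Stay out it is 5c + 4(1−c).
Setting these equal: −4c + 5 = c + 4, so c = 1/5.
Therefore the column player plays Accommodate with probability 1 − 1/5 = 4/5.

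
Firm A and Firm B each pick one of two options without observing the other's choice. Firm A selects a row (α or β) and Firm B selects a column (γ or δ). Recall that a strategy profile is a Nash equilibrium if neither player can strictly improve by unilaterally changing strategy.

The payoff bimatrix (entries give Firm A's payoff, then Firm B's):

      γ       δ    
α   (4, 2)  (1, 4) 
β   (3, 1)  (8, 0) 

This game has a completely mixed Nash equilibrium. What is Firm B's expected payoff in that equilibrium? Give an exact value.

First find p, the probability Firm A plays α, from Firm B's indifference between γ and δ: 2p + (1−p) = 4p, giving p = 1/3.
Since Firm B is indifferent in equilibrium, Firm B's expected payoff equals the payoff from either column against (1/3, 2/3). Using γ: 2(1/3) + (2/3) = 4/3.

4/3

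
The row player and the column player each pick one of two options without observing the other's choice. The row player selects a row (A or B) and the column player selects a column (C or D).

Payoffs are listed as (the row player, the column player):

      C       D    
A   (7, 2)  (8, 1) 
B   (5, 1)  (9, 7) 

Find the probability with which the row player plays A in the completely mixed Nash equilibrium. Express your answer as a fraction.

Let r be the probability that the row player plays A. In a completely mixed equilibrium, the column player must be indifferent between C and D.
The column player's expected payoff from C is 2r + (1−r); from D it is r + 7(1−r).
Setting these equal: r + 1 = −6r + 7, so r = 6/7.

6/7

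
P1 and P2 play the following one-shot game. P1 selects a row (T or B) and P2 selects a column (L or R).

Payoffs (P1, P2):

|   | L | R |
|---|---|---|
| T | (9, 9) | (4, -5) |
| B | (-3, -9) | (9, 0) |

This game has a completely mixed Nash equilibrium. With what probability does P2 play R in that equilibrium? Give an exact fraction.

Let c be the probability that P2 plays L. In a completely mixed equilibrium, P1 must be indifferent between T and B.
P1's expected payoff from T is 9c + 4(1−c); from B it is −3c + 9(1−c).
Setting these equal: 5c + 4 = −12c + 9, so c = 5/17.
Therefore P2 plays R with probability 1 − 5/17 = 12/17.

12/17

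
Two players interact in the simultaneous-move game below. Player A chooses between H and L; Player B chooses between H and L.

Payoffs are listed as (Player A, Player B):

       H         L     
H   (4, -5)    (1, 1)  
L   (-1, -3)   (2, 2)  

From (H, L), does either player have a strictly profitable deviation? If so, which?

Player A

Player A at (H, L) earns 1; deviating to L yields 2 — a strict improvement.
Player B earns 1; deviating to H yields -5 — not better.
Only Player A has a strictly profitable deviation.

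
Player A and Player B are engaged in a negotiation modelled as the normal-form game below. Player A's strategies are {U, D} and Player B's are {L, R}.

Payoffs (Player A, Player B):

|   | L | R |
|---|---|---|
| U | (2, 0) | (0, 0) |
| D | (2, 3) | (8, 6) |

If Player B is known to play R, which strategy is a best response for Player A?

D

Against R, Player A earns 0 from U and 8 from D.
So D is the best response.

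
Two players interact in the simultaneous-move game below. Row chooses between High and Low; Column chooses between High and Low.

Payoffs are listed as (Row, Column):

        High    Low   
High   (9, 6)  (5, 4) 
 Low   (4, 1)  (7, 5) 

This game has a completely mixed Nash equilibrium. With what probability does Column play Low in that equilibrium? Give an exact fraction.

Let c be the probability that Column plays High. In a completely mixed equilibrium, Row must be indifferent between High and Low.
Row's expected payoff from High is 9c + 5(1−c); from Low it is 4c + 7(1−c).
Setting these equal: 4c + 5 = −3c + 7, so c = 2/7.
Therefore Column plays Low with probability 1 − 2/7 = 5/7.

5/7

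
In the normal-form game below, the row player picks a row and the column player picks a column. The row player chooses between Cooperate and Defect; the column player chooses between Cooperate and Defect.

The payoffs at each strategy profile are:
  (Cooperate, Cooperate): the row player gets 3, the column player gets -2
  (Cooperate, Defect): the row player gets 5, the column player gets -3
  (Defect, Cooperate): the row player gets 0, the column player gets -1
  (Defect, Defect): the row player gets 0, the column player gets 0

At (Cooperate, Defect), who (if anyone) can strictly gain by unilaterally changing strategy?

The column player

The row player at (Cooperate, Defect) earns 5; deviating to Defect yields 0 — not better.
The column player earns -3; deviating to Cooperate yields -2 — a strict improvement.
Only the column player has a strictly profitable deviation.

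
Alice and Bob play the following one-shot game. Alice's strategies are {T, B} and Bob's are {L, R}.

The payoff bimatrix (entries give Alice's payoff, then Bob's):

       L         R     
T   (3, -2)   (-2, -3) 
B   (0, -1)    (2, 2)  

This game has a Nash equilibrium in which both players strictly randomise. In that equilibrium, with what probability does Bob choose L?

Let c be the probability that Bob plays L. In a completely mixed equilibrium, Alice must be indifferent between T and B.
Alice's expected payoff from T is 3c − 2(1−c); from B it is 2(1−c).
Setting these equal: 5c − 2 = −2c + 2, so c = 4/7.

4/7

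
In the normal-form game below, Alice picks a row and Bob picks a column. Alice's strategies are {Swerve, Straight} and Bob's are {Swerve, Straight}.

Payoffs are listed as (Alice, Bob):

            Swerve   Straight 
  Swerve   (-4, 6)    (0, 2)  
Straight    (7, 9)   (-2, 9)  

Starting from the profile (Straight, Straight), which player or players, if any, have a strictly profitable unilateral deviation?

Alice at (Straight, Straight) earns -2; deviating to Swerve yields 0 — a strict improvement.
Bob earns 9; deviating to Swerve yields 9 — not better.
Only Alice has a strictly profitable deviation.

Alice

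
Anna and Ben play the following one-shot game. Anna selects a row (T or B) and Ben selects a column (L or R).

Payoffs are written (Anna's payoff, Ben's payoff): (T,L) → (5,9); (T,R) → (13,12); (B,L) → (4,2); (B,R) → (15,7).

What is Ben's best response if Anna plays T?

Against T, Ben earns 9 from L and 12 from R.
So R is the best response.

R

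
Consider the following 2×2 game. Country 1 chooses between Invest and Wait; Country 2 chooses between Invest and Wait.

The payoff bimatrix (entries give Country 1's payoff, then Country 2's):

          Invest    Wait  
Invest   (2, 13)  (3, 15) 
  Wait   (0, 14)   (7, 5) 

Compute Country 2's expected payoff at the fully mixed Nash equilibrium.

First find x, the probability Country 1 plays Invest, from Country 2's indifference between Invest and Wait: 13x + 14(1−x) = 15x + 5(1−x), giving x = 9/11.
Since Country 2 is indifferent in equilibrium, Country 2's expected payoff equals the payoff from either column against (9/11, 2/11). Using Invest: 13(9/11) + 14(2/11) = 145/11.

145/11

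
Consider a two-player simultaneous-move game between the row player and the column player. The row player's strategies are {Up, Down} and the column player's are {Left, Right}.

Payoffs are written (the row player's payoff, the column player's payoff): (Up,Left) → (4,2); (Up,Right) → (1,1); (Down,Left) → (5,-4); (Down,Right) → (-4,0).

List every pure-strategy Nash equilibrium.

(Up, Left): the row player prefers Down (5 > 4) — not an equilibrium.
(Up, Right): the column player prefers Left (2 > 1) — not an equilibrium.
(Down, Left): the column player prefers Right (0 > -4) — not an equilibrium.
(Down, Right): the row player prefers Up (1 > -4) — not an equilibrium.

none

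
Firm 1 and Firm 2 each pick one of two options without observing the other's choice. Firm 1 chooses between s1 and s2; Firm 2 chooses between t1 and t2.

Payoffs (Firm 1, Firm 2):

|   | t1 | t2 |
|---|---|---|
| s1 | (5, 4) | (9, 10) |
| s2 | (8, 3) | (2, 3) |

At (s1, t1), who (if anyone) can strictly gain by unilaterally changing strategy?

Both

Firm 1 at (s1, t1) earns 5; deviating to s2 yields 8 — a strict improvement.
Firm 2 earns 4; deviating to t2 yields 10 — a strict improvement.
Both Firm 1 and Firm 2 have strictly profitable deviations.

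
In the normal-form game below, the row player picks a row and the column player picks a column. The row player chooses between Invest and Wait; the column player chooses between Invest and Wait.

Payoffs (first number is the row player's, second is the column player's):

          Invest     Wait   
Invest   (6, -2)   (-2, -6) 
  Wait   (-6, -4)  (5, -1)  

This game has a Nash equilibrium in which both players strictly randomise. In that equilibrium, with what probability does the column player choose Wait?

12/19

Let c be the probability that the column player plays Invest. In a completely mixed equilibrium, the row player must be indifferent between Invest and Wait.
The row player's expected payoff from Invest is 6c − 2(1−c); from Wait it is −6c + 5(1−c).
Setting these equal: 8c − 2 = −11c + 5, so c = 7/19.
Therefore the column player plays Wait with probability 1 − 7/19 = 12/19.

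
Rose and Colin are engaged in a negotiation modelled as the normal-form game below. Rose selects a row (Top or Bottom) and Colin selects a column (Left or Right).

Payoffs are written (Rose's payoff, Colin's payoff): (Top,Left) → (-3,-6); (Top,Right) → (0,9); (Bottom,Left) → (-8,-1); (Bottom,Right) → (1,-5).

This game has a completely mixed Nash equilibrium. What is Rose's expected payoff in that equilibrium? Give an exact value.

-1/2

First find q, the probability Colin plays Left, from Rose's indifference between Top and Bottom: −3q = −8q + (1−q), giving q = 1/6.
Since Rose is indifferent in equilibrium, Rose's expected payoff equals the payoff from either row against (1/6, 5/6). Using Top: −3(1/6) = -1/2.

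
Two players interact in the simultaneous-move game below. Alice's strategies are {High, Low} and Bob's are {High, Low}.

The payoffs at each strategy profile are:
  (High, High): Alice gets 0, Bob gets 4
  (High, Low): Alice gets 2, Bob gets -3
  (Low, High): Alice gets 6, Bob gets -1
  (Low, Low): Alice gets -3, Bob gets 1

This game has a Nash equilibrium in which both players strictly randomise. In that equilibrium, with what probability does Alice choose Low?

Let x be the probability that Alice plays High. In a completely mixed equilibrium, Bob must be indifferent between High and Low.
Bob's expected payoff from High is 4x − (1−x); from Low it is −3x + (1−x).
Setting these equal: 5x − 1 = −4x + 1, so x = 2/9.
Therefore Alice plays Low with probability 1 − 2/9 = 7/9.

7/9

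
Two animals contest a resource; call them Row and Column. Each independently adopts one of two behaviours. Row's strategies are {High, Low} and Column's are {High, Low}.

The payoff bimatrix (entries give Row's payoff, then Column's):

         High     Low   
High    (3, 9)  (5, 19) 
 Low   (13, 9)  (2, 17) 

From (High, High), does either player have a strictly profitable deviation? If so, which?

Both

Row at (High, High) earns 3; deviating to Low yields 13 — a strict improvement.
Column earns 9; deviating to Low yields 19 — a strict improvement.
Both Row and Column have strictly profitable deviations.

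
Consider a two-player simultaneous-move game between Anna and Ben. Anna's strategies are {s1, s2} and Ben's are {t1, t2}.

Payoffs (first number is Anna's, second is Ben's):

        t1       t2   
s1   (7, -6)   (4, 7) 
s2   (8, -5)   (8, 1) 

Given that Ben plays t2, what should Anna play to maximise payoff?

s2

Against t2, Anna earns 4 from s1 and 8 from s2.
So s2 is the best response.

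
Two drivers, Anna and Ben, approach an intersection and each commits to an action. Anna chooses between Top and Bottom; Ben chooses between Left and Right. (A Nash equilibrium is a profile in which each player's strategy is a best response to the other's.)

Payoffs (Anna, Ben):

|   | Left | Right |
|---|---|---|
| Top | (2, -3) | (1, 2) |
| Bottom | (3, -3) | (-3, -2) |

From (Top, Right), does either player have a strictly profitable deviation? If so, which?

Neither

Anna at (Top, Right) earns 1; deviating to Bottom yields -3 — not better.
Ben earns 2; deviating to Left yields -3 — not better.
Neither player can strictly improve; the profile is a Nash equilibrium.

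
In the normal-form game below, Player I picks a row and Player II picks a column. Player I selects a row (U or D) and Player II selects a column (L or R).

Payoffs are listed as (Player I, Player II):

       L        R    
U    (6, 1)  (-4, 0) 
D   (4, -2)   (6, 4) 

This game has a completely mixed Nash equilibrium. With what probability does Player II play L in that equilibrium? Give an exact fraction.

Let c be the probability that Player II plays L. In a completely mixed equilibrium, Player I must be indifferent between U and D.
Player I's expected payoff from U is 6c − 4(1−c); from D it is 4c + 6(1−c).
Setting these equal: 10c − 4 = −2c + 6, so c = 5/6.

5/6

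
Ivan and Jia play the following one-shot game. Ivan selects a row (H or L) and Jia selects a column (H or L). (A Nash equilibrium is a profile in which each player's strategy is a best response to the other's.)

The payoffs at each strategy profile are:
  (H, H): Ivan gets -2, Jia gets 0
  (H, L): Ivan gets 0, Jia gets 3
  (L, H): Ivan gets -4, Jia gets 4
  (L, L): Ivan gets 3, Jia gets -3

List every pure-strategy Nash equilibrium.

(H, H): Jia prefers L (3 > 0) — not an equilibrium.
(H, L): Ivan prefers L (3 > 0) — not an equilibrium.
(L, H): Ivan prefers H (-2 > -4) — not an equilibrium.
(L, L): Jia prefers H (4 > -3) — not an equilibrium.

none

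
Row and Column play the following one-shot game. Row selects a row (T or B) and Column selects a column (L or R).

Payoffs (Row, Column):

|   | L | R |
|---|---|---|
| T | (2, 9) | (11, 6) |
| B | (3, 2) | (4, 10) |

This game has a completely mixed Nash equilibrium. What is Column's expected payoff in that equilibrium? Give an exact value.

78/11

First find p, the probability Row plays T, from Column's indifference between L and R: 9p + 2(1−p) = 6p + 10(1−p), giving p = 8/11.
Since Column is indifferent in equilibrium, Column's expected payoff equals the payoff from either column against (8/11, 3/11). Using L: 9(8/11) + 2(3/11) = 78/11.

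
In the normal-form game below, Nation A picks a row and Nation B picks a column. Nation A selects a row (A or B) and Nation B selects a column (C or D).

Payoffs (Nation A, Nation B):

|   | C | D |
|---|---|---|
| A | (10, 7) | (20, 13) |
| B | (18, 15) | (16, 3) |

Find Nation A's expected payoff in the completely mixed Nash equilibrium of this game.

50/3

First find q, the probability Nation B plays C, from Nation A's indifference between A and B: 10q + 20(1−q) = 18q + 16(1−q), giving q = 1/3.
Since Nation A is indifferent in equilibrium, Nation A's expected payoff equals the payoff from either row against (1/3, 2/3). Using A: 10(1/3) + 20(2/3) = 50/3.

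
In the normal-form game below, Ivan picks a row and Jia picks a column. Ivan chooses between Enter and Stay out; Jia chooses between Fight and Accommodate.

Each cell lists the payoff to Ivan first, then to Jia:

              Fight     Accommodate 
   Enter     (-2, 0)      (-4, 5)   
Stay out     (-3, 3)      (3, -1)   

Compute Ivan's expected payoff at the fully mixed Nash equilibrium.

First find q, the probability Jia plays Fight, from Ivan's indifference between Enter and Stay out: −2q − 4(1−q) = −3q + 3(1−q), giving q = 7/8.
Since Ivan is indifferent in equilibrium, Ivan's expected payoff equals the payoff from either row against (7/8, 1/8). Using Enter: −2(7/8) − 4(1/8) = -9/4.

-9/4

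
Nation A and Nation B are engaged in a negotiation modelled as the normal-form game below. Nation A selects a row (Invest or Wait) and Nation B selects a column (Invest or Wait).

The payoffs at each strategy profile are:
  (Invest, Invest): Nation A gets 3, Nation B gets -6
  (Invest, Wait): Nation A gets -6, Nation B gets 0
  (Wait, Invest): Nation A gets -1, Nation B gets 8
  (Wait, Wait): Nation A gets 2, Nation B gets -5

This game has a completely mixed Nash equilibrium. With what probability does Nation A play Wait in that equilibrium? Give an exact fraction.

Let r be the probability that Nation A plays Invest. In a completely mixed equilibrium, Nation B must be indifferent between Invest and Wait.
Nation B's expected payoff from Invest is −6r + 8(1−r); from Wait it is −5(1−r).
Setting these equal: −14r + 8 = 5r − 5, so r = 13/19.
Therefore Nation A plays Wait with probability 1 − 13/19 = 6/19.

6/19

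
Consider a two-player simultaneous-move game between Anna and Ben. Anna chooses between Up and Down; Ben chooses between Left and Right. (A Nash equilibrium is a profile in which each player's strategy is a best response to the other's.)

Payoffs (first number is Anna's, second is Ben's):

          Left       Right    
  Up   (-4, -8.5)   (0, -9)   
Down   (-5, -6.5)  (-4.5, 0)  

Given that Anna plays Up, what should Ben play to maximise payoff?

Against Up, Ben earns -8.5 from Left and -9 from Right.
So Left is the best response.

Left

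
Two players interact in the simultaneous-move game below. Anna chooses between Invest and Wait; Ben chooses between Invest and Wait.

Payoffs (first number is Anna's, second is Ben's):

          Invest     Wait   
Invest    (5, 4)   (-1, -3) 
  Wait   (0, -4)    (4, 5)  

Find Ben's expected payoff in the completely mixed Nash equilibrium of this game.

1/2

First find p, the probability Anna plays Invest, from Ben's indifference between Invest and Wait: 4p − 4(1−p) = −3p + 5(1−p), giving p = 9/16.
Since Ben is indifferent in equilibrium, Ben's expected payoff equals the payoff from either column against (9/16, 7/16). Using Invest: 4(9/16) − 4(7/16) = 1/2.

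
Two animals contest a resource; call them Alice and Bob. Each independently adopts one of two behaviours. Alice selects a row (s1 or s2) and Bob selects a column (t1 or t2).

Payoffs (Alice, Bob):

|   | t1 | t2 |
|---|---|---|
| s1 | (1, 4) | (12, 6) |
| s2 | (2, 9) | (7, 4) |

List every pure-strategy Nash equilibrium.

(s1, t2) and (s2, t1)

(s1, t1): Alice prefers s2 (2 > 1); Bob prefers t2 (6 > 4) — not an equilibrium.
(s1, t2): Alice gets 12 ≥ 7 from s2, and Bob gets 6 ≥ 4 from t1 — Nash equilibrium.
(s2, t1): Alice gets 2 ≥ 1 from s1, and Bob gets 9 ≥ 4 from t2 — Nash equilibrium.
(s2, t2): Alice prefers s1 (12 > 7); Bob prefers t1 (9 > 4) — not an equilibrium.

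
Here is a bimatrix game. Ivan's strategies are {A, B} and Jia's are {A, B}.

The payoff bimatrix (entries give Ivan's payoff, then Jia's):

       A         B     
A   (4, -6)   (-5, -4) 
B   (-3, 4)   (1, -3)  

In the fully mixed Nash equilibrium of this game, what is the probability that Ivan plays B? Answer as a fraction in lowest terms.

2/9

Let r be the probability that Ivan plays A. In a completely mixed equilibrium, Jia must be indifferent between A and B.
Jia's expected payoff from A is −6r + 4(1−r); from B it is −4r − 3(1−r).
Setting these equal: −10r + 4 = −r − 3, so r = 7/9.
Therefore Ivan plays B with probability 1 − 7/9 = 2/9.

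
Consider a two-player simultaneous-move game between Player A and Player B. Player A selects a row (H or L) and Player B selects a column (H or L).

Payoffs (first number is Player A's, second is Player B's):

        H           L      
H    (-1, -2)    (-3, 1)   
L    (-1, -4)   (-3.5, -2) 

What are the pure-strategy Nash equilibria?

(H, L)

(H, H): Player B prefers L (1 > -2) — not an equilibrium.
(H, L): Player A gets -3 ≥ -3.5 from L, and Player B gets 1 ≥ -2 from H — Nash equilibrium.
(L, H): Player B prefers L (-2 > -4) — not an equilibrium.
(L, L): Player A prefers H (-3 > -3.5) — not an equilibrium.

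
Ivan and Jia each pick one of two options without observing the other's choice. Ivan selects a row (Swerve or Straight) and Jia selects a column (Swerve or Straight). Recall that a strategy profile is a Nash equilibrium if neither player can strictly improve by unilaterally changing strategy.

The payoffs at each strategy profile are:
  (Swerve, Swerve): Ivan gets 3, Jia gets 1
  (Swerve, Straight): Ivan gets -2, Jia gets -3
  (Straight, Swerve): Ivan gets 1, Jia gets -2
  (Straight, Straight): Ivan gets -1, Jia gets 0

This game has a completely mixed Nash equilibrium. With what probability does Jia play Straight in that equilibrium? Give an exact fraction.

2/3

Let c be the probability that Jia plays Swerve. In a completely mixed equilibrium, Ivan must be indifferent between Swerve and Straight.
Ivan's expected payoff from Swerve is 3c − 2(1−c); from Straight it is c − (1−c).
Setting these equal: 5c − 2 = 2c − 1, so c = 1/3.
Therefore Jia plays Straight with probability 1 − 1/3 = 2/3.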